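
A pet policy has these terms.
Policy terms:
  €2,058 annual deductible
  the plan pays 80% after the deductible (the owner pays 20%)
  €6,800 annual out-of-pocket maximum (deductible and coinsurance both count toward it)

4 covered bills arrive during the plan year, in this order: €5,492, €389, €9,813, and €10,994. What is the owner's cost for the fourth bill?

Claim 1 (€5,492): €2,058 finishes the deductible; €3,434 goes to coinsurance; 20% of €3,434 = €686.80. Owner pays €2,744.80; OOP now €2,744.80.
Claim 2 (€389): deductible met; 20% of €389 = €77.80. Cost to owner: €77.80. OOP to date €2,822.60.
Claim 3 (€9,813): deductible already satisfied, so owner's share is 20% × €9,813 = €1,962.60. Cost to owner: €1,962.60. OOP to date €4,785.20.
Claim 4 (€10,994): deductible met; 20% of €10,994 = €2,198.80. That would push OOP to €6,984, over the €6,800 cap, so owner pays €6,800 − €4,785.20 = €2,014.80.

€2,014.80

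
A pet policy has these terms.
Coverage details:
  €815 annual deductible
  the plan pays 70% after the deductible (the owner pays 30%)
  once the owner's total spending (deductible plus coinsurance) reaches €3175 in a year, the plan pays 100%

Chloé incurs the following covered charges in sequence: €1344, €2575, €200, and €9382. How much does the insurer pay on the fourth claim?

€8013.20

Claim 1 — €1344: deductible takes €815, €529 remains; owner's 30% is €158.70. Owner owes €973.70 (running OOP €973.70). Insurer: €1344 − €973.70 = €370.30.
Claim 2 — €2575: 30% coinsurance on €2575 = €772.50. Owner pays €772.50; OOP now €1746.20. Insurer: €2575 − €772.50 = €1802.50.
Claim 3 — €200: 30% coinsurance on €200 = €60. Owner owes €60 (running OOP €1806.20). Plan pays €200 − €60 = €140.
Claim 4 — €9382: 30% coinsurance on €9382 = €2814.60. That would push OOP to €4620.80, over the €3175 cap, so owner pays €3175 − €1806.20 = €1368.80. Insurer: €9382 − €1368.80 = €8013.20.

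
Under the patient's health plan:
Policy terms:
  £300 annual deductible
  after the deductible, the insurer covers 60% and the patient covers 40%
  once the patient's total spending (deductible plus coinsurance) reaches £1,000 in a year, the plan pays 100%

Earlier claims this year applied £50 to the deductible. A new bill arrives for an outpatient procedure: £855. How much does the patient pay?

£492

£50 of the £300 deductible is already met, leaving £250.
The remaining £605 (= £855 − £250) moves to coinsurance.
40% of £605 = £242 falls to the patient.
Patient responsibility before any cap: £250 + £242 = £492.
Cumulative spending £50 + £492 = £542 stays under the £1,000 maximum.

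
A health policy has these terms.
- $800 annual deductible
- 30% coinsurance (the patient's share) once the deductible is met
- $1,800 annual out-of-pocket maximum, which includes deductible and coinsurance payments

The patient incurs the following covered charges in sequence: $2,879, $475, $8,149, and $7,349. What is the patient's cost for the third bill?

$233.80

Bill 1, $2,879: $800 to deductible, leaving $2,079; 30% of $2,079 = $623.70. Cost to patient: $1,423.70. OOP to date $1,423.70.
Bill 2, $475: 30% coinsurance on $475 = $142.50. Patient pays $142.50; OOP now $1,566.20.
Bill 3, $8,149: deductible already satisfied, so patient's share is 30% × $8,149 = $2,444.70. OOP would hit $4,010.90 > $1,800, so the cap limits the patient to $1,800 − $1,566.20 = $233.80.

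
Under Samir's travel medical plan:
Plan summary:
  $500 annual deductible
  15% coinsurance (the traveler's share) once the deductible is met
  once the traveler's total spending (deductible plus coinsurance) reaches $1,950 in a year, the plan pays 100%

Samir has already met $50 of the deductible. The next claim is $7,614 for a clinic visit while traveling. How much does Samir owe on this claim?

$50 of the $500 deductible is already met, leaving $450.
That leaves $7,614 − $450 = $7,164 for coinsurance.
15% of $7,164 = $1,074.60 falls to the traveler.
That puts the traveler's cost at $450 + $1,074.60 = $1,524.60 before any cap.
Total out-of-pocket so far would be $50 + $1,524.60 = $1,574.60, below the $1,950 cap — no reduction.

$1,524.60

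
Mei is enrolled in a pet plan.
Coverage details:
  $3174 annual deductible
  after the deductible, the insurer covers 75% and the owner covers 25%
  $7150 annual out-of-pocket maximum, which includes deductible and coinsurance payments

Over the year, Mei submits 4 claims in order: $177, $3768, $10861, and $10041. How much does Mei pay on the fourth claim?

Claim 1 — $177: all of it applies to the deductible. Owner owes $177 (running OOP $177).
Claim 2 — $3768: $2997 finishes the deductible; $771 goes to coinsurance; coinsurance $771 × 25% = $192.75. Owner pays $3189.75; OOP now $3366.75.
Claim 3 — $10861: deductible already satisfied, so owner's share is 25% × $10861 = $2715.25. Owner owes $2715.25 (running OOP $6082).
Claim 4 — $10041: deductible met; 25% of $10041 = $2510.25. That would push OOP to $8592.25, over the $7150 cap, so owner pays $7150 − $6082 = $1068.

$1068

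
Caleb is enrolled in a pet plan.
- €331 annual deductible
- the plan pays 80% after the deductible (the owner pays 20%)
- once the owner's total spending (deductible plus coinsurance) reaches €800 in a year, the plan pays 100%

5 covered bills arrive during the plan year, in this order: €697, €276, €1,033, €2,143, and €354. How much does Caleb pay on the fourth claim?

Bill 1, €697: €331 finishes the deductible; €366 goes to coinsurance; 20% of €366 = €73.20. Owner owes €404.20 (running OOP €404.20).
Bill 2, €276: deductible met; 20% of €276 = €55.20. Cost to owner: €55.20. OOP to date €459.40.
Bill 3, €1,033: deductible met; 20% of €1,033 = €206.60. Owner owes €206.60 (running OOP €666).
Bill 4, €2,143: deductible met; 20% of €2,143 = €428.60. Adding that to €666 gives €1,094.60, past the €800 cap; owner pays only €800 − €666 = €134.

€134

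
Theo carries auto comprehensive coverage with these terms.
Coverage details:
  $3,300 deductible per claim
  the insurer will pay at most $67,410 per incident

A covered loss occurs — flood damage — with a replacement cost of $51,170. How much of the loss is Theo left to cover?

$3,300

Less the $3,300 deductible: $51,170 − $3,300 = $47,870.
That's under the $67,410 cap, so the insurer reimburses the full $47,870.
Policyholder's share is the uncovered remainder: $51,170 − $47,870 = $3,300.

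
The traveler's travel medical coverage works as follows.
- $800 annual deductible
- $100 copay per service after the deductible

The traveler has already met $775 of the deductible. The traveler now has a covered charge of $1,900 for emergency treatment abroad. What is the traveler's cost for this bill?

$125

Remaining deductible: $800 − $775 = $25.
That leaves $1,900 − $25 = $1,875 for the copay.
Copay on this service: $100.
So the traveler owes $25 + $100 = $125.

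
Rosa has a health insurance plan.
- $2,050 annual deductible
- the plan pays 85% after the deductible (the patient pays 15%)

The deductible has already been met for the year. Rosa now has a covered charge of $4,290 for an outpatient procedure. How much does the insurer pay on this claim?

With the deductible met, the entire $4,290 is subject to coinsurance.
Coinsurance: $4,290 × 15% = $643.50.
Insurer pays the balance: $4,290 − $643.50 = $3,646.50.

$3,646.50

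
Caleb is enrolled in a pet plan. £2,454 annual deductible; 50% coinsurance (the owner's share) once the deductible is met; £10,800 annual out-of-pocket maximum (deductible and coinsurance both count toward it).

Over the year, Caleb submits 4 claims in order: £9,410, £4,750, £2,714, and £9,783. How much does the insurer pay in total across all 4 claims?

£15,857

Claim 1 (£9,410): £2,454 to deductible, leaving £6,956; owner's 50% is £3,478. Owner owes £5,932 (running OOP £5,932). Plan pays £9,410 − £5,932 = £3,478.
Claim 2 (£4,750): 50% coinsurance on £4,750 = £2,375. Owner owes £2,375 (running OOP £8,307). Insurer: £4,750 − £2,375 = £2,375.
Claim 3 (£2,714): 50% coinsurance on £2,714 = £1,357. Owner owes £1,357 (running OOP £9,664). Plan pays £2,714 − £1,357 = £1,357.
Claim 4 (£9,783): 50% coinsurance on £9,783 = £4,891.50. Adding that to £9,664 gives £14,555.50, past the £10,800 cap; owner pays only £10,800 − £9,664 = £1,136. Insurer: £9,783 − £1,136 = £8,647.
Insurer total: £3,478 + £2,375 + £1,357 + £8,647 = £15,857.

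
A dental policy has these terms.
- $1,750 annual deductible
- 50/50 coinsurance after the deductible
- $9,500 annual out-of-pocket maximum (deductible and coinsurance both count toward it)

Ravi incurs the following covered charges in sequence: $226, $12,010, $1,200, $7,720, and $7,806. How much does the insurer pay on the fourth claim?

$5,813

Claim 1 ($226): entire amount goes to the deductible. Patient pays $226; OOP now $226. Insurer: $226 − $226 = $0.
Claim 2 ($12,010): deductible takes $1,524, $10,486 remains; 50% of $10,486 = $5,243. Cost to patient: $6,767. OOP to date $6,993. Plan pays $12,010 − $6,767 = $5,243.
Claim 3 ($1,200): 50% coinsurance on $1,200 = $600. Patient owes $600 (running OOP $7,593). Plan pays $1,200 − $600 = $600.
Claim 4 ($7,720): 50% coinsurance on $7,720 = $3,860. OOP would hit $11,453 > $9,500, so the cap limits the patient to $9,500 − $7,593 = $1,907. Insurer: $7,720 − $1,907 = $5,813.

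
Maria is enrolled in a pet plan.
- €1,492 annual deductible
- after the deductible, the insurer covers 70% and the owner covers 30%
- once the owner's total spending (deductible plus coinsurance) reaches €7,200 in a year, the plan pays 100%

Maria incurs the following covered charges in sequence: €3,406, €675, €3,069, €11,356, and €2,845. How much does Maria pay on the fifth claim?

€603.80

Claim 1 — €3,406: €1,492 to deductible, leaving €1,914; owner's 30% is €574.20. Cost to owner: €2,066.20. OOP to date €2,066.20.
Claim 2 — €675: deductible met; 30% of €675 = €202.50. Cost to owner: €202.50. OOP to date €2,268.70.
Claim 3 — €3,069: deductible already satisfied, so owner's share is 30% × €3,069 = €920.70. Owner pays €920.70; OOP now €3,189.40.
Claim 4 — €11,356: deductible already satisfied, so owner's share is 30% × €11,356 = €3,406.80. Owner owes €3,406.80 (running OOP €6,596.20).
Claim 5 — €2,845: deductible already satisfied, so owner's share is 30% × €2,845 = €853.50. OOP would hit €7,449.70 > €7,200, so the cap limits the owner to €7,200 − €6,596.20 = €603.80.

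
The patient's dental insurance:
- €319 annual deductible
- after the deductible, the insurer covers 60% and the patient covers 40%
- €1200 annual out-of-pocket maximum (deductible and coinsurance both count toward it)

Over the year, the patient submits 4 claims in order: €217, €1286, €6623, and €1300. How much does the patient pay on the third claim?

€407.40

#1 (€217): all of it applies to the deductible. Patient owes €217 (running OOP €217).
#2 (€1286): deductible takes €102, €1184 remains; patient's 40% is €473.60. Cost to patient: €575.60. OOP to date €792.60.
#3 (€6623): deductible met; 40% of €6623 = €2649.20. Adding that to €792.60 gives €3441.80, past the €1200 cap; patient pays only €1200 − €792.60 = €407.40.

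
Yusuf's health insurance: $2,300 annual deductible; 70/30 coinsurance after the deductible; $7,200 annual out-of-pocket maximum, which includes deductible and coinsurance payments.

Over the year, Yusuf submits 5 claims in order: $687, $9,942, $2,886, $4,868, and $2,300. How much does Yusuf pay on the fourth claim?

#1 ($687): entire amount goes to the deductible. Patient pays $687; OOP now $687.
#2 ($9,942): $1,613 finishes the deductible; $8,329 goes to coinsurance; patient's 30% is $2,498.70. Patient owes $4,111.70 (running OOP $4,798.70).
#3 ($2,886): deductible already satisfied, so patient's share is 30% × $2,886 = $865.80. Patient owes $865.80 (running OOP $5,664.50).
#4 ($4,868): deductible met; 30% of $4,868 = $1,460.40. Cost to patient: $1,460.40. OOP to date $7,124.90.

$1,460.40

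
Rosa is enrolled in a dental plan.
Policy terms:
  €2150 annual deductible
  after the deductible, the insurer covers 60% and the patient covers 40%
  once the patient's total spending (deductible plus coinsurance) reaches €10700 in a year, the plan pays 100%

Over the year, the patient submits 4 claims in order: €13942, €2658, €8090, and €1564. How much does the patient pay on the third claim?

€2770

Bill 1, €13942: deductible takes €2150, €11792 remains; 40% of €11792 = €4716.80. Cost to patient: €6866.80. OOP to date €6866.80.
Bill 2, €2658: 40% coinsurance on €2658 = €1063.20. Patient pays €1063.20; OOP now €7930.
Bill 3, €8090: 40% coinsurance on €8090 = €3236. That would push OOP to €11166, over the €10700 cap, so patient pays €10700 − €7930 = €2770.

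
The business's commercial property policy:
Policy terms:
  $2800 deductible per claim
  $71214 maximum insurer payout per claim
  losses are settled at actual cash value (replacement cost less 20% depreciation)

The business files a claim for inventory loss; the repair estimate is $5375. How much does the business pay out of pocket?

$3875

Depreciate 20%: the covered value is $5375 × 0.8 = $4300.
After the deductible, $4300 − $2800 = $1500 remains.
$1500 is within the $71214 limit, so the insurer pays $1500.
Business's share is the uncovered remainder: $5375 − $1500 = $3875.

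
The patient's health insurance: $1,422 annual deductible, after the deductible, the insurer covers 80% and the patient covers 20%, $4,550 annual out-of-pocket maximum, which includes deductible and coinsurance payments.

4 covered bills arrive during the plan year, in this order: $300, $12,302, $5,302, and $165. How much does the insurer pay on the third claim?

$4,410

Claim 1 — $300: fully absorbed by the deductible. Cost to patient: $300. OOP to date $300. Insurer: $300 − $300 = $0.
Claim 2 — $12,302: $1,122 finishes the deductible; $11,180 goes to coinsurance; 20% of $11,180 = $2,236. Patient owes $3,358 (running OOP $3,658). Insurer: $12,302 − $3,358 = $8,944.
Claim 3 — $5,302: deductible met; 20% of $5,302 = $1,060.40. Adding that to $3,658 gives $4,718.40, past the $4,550 cap; patient pays only $4,550 − $3,658 = $892. Insurer: $5,302 − $892 = $4,410.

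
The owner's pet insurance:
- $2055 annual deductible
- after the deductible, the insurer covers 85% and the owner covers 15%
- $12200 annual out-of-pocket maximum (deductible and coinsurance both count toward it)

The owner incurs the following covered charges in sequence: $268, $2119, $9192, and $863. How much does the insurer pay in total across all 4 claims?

$8828.95

#1 ($268): all of it applies to the deductible. Owner owes $268 (running OOP $268). Insurer: $268 − $268 = $0.
#2 ($2119): $1787 finishes the deductible; $332 goes to coinsurance; 15% of $332 = $49.80. Cost to owner: $1836.80. OOP to date $2104.80. Insurer: $2119 − $1836.80 = $282.20.
#3 ($9192): 15% coinsurance on $9192 = $1378.80. Cost to owner: $1378.80. OOP to date $3483.60. Plan pays $9192 − $1378.80 = $7813.20.
#4 ($863): 15% coinsurance on $863 = $129.45. Cost to owner: $129.45. OOP to date $3613.05. Plan pays $863 − $129.45 = $733.55.
Insurer total: $0 + $282.20 + $7813.20 + $733.55 = $8828.95.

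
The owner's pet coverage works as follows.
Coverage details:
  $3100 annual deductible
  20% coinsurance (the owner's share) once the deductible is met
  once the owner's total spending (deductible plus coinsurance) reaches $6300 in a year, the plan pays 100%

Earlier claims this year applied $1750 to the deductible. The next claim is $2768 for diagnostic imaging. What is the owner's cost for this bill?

Remaining deductible: $3100 − $1750 = $1350.
After the $1350 deductible portion, $2768 − $1350 = $1418 is subject to coinsurance.
20% of $1418 = $283.60 falls to the owner.
So the owner owes $1350 + $283.60 = $1633.60 before any cap.
Year-to-date out-of-pocket becomes $1750 + $1633.60 = $3383.60, still under the $6300 maximum, so no cap applies.

$1633.60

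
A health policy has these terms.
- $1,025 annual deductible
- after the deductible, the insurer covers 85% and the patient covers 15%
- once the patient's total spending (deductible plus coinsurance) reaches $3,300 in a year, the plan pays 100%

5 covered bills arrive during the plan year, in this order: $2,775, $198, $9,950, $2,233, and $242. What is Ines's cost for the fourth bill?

Claim 1 ($2,775): deductible takes $1,025, $1,750 remains; coinsurance $1,750 × 15% = $262.50. Patient pays $1,287.50; OOP now $1,287.50.
Claim 2 ($198): 15% coinsurance on $198 = $29.70. Cost to patient: $29.70. OOP to date $1,317.20.
Claim 3 ($9,950): deductible already satisfied, so patient's share is 15% × $9,950 = $1,492.50. Patient pays $1,492.50; OOP now $2,809.70.
Claim 4 ($2,233): deductible already satisfied, so patient's share is 15% × $2,233 = $334.95. Patient owes $334.95 (running OOP $3,144.65).

$334.95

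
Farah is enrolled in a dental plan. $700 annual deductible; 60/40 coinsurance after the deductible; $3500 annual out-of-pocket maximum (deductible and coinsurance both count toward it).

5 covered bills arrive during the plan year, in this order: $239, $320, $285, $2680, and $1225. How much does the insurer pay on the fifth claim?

$735

Claim 1 — $239: entire amount goes to the deductible. Patient owes $239 (running OOP $239). Plan pays $239 − $239 = $0.
Claim 2 — $320: fully absorbed by the deductible. Cost to patient: $320. OOP to date $559. Plan pays $320 − $320 = $0.
Claim 3 — $285: $141 to deductible, leaving $144; 40% of $144 = $57.60. Patient owes $198.60 (running OOP $757.60). Insurer: $285 − $198.60 = $86.40.
Claim 4 — $2680: 40% coinsurance on $2680 = $1072. Patient owes $1072 (running OOP $1829.60). Plan pays $2680 − $1072 = $1608.
Claim 5 — $1225: deductible already satisfied, so patient's share is 40% × $1225 = $490. Patient owes $490 (running OOP $2319.60). Insurer: $1225 − $490 = $735.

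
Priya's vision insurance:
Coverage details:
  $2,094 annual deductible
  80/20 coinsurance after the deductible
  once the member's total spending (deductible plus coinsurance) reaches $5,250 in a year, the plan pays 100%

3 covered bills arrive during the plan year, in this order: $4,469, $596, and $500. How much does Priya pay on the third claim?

$100

Bill 1, $4,469: deductible takes $2,094, $2,375 remains; coinsurance $2,375 × 20% = $475. Member owes $2,569 (running OOP $2,569).
Bill 2, $596: deductible already satisfied, so member's share is 20% × $596 = $119.20. Member owes $119.20 (running OOP $2,688.20).
Bill 3, $500: deductible met; 20% of $500 = $100. Cost to member: $100. OOP to date $2,788.20.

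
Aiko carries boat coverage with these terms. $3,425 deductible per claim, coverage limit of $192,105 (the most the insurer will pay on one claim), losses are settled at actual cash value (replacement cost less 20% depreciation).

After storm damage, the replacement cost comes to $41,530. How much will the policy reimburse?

$29,799

Actual cash value after 20% depreciation: $41,530 × 80% = $33,224.
After the deductible, $33,224 − $3,425 = $29,799 remains.
$29,799 ≤ $192,105, so the limit doesn't bind; insurer pays $29,799.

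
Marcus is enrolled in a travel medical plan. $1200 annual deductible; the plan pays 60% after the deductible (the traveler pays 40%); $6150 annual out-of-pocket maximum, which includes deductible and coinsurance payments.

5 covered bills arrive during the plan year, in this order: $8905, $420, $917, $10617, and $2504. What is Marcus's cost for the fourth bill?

$1333.20

Claim 1 ($8905): $1200 finishes the deductible; $7705 goes to coinsurance; coinsurance $7705 × 40% = $3082. Traveler owes $4282 (running OOP $4282).
Claim 2 ($420): 40% coinsurance on $420 = $168. Traveler owes $168 (running OOP $4450).
Claim 3 ($917): deductible already satisfied, so traveler's share is 40% × $917 = $366.80. Traveler owes $366.80 (running OOP $4816.80).
Claim 4 ($10617): deductible already satisfied, so traveler's share is 40% × $10617 = $4246.80. That would push OOP to $9063.60, over the $6150 cap, so traveler pays $6150 − $4816.80 = $1333.20.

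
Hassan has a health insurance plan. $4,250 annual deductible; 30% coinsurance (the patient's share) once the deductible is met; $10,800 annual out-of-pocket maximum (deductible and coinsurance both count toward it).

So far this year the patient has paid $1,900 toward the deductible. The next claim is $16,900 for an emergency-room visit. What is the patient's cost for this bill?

$6,715

Remaining deductible: $4,250 − $1,900 = $2,350.
That leaves $16,900 − $2,350 = $14,550 for coinsurance.
Patient's 30% share of $14,550 is $4,365.
That puts the patient's cost at $2,350 + $4,365 = $6,715 before any cap.
Year-to-date out-of-pocket becomes $1,900 + $6,715 = $8,615, still under the $10,800 maximum, so no cap applies.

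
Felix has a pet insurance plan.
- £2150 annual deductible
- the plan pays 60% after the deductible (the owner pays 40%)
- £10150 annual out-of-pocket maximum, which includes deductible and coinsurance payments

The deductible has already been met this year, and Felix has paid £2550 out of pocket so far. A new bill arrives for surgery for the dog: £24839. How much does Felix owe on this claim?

£7600

With the deductible met, the entire £24839 is subject to coinsurance.
40% of £24839 = £9935.60 falls to the owner.
That would bring total out-of-pocket to £12485.60, past the £10150 cap. The owner is capped at £10150 − £2550 = £7600 on this claim.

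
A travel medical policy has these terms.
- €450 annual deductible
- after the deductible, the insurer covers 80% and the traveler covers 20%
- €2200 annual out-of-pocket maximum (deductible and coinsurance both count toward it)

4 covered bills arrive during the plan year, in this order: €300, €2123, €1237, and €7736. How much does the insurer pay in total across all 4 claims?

Claim 1 (€300): all of it applies to the deductible. Traveler owes €300 (running OOP €300). Insurer: €300 − €300 = €0.
Claim 2 (€2123): €150 to deductible, leaving €1973; coinsurance €1973 × 20% = €394.60. Traveler pays €544.60; OOP now €844.60. Insurer: €2123 − €544.60 = €1578.40.
Claim 3 (€1237): deductible already satisfied, so traveler's share is 20% × €1237 = €247.40. Traveler owes €247.40 (running OOP €1092). Insurer: €1237 − €247.40 = €989.60.
Claim 4 (€7736): deductible met; 20% of €7736 = €1547.20. OOP would hit €2639.20 > €2200, so the cap limits the traveler to €2200 − €1092 = €1108. Plan pays €7736 − €1108 = €6628.
Insurer total: €0 + €1578.40 + €989.60 + €6628 = €9196.

€9196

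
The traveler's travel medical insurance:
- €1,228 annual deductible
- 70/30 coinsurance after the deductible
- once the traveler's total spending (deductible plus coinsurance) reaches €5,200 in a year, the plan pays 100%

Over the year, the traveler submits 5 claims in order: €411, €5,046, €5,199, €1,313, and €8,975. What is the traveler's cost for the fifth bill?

Claim 1 (€411): all of it applies to the deductible. Cost to traveler: €411. OOP to date €411.
Claim 2 (€5,046): deductible takes €817, €4,229 remains; coinsurance €4,229 × 30% = €1,268.70. Traveler pays €2,085.70; OOP now €2,496.70.
Claim 3 (€5,199): deductible already satisfied, so traveler's share is 30% × €5,199 = €1,559.70. Traveler owes €1,559.70 (running OOP €4,056.40).
Claim 4 (€1,313): deductible already satisfied, so traveler's share is 30% × €1,313 = €393.90. Cost to traveler: €393.90. OOP to date €4,450.30.
Claim 5 (€8,975): 30% coinsurance on €8,975 = €2,692.50. OOP would hit €7,142.80 > €5,200, so the cap limits the traveler to €5,200 − €4,450.30 = €749.70.

€749.70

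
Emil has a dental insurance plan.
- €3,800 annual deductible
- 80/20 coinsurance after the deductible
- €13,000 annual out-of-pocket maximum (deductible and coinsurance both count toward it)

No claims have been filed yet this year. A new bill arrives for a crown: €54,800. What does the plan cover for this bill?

€41,800

Nothing has been paid toward the €3,800 deductible, so the first €3,800 of this charge is applied there.
The remaining €51,000 (= €54,800 − €3,800) moves to coinsurance.
Coinsurance: €51,000 × 20% = €10,200.
So the patient owes €3,800 + €10,200 = €14,000 before any cap.
Year-to-date out-of-pocket would reach €0 + €14,000 = €14,000, above the €13,000 maximum, so the patient pays only €13,000 − €0 = €13,000.
The insurer covers the remainder: €54,800 − €13,000 = €41,800.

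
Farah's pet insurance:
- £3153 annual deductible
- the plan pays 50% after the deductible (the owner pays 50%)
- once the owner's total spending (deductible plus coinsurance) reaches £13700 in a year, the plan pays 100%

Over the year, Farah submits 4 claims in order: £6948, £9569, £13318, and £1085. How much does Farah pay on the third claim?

£3865

Bill 1, £6948: £3153 finishes the deductible; £3795 goes to coinsurance; 50% of £3795 = £1897.50. Cost to owner: £5050.50. OOP to date £5050.50.
Bill 2, £9569: deductible already satisfied, so owner's share is 50% × £9569 = £4784.50. Owner pays £4784.50; OOP now £9835.
Bill 3, £13318: deductible already satisfied, so owner's share is 50% × £13318 = £6659. That would push OOP to £16494, over the £13700 cap, so owner pays £13700 − £9835 = £3865.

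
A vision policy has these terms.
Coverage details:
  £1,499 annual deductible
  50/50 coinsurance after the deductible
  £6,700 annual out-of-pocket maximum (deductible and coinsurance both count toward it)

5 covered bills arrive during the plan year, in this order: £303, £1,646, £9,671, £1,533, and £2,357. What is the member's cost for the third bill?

Claim 1 (£303): entire amount goes to the deductible. Member owes £303 (running OOP £303).
Claim 2 (£1,646): £1,196 finishes the deductible; £450 goes to coinsurance; coinsurance £450 × 50% = £225. Member owes £1,421 (running OOP £1,724).
Claim 3 (£9,671): deductible met; 50% of £9,671 = £4,835.50. Member owes £4,835.50 (running OOP £6,559.50).

£4,835.50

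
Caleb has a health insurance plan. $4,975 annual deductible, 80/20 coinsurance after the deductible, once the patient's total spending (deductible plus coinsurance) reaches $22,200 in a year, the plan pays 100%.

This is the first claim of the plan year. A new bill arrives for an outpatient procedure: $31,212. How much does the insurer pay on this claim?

Nothing has been paid toward the $4,975 deductible, so the first $4,975 of this charge is applied there.
The remaining $26,237 (= $31,212 − $4,975) moves to coinsurance.
20% of $26,237 = $5,247.40 falls to the patient.
Patient responsibility before any cap: $4,975 + $5,247.40 = $10,222.40.
Year-to-date out-of-pocket becomes $0 + $10,222.40 = $10,222.40, still under the $22,200 maximum, so no cap applies.
The insurer covers the remainder: $31,212 − $10,222.40 = $20,989.60.

$20,989.60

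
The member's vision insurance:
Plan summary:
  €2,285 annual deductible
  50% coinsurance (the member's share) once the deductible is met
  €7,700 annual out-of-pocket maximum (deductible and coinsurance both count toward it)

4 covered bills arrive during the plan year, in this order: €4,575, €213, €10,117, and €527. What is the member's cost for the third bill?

€4,163.50

#1 (€4,575): €2,285 finishes the deductible; €2,290 goes to coinsurance; 50% of €2,290 = €1,145. Member owes €3,430 (running OOP €3,430).
#2 (€213): deductible met; 50% of €213 = €106.50. Cost to member: €106.50. OOP to date €3,536.50.
#3 (€10,117): deductible met; 50% of €10,117 = €5,058.50. That would push OOP to €8,595, over the €7,700 cap, so member pays €7,700 − €3,536.50 = €4,163.50.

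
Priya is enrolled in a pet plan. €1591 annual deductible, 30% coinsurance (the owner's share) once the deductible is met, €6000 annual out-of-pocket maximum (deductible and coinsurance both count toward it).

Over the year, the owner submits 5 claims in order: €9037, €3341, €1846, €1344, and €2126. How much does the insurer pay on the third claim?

#1 (€9037): €1591 finishes the deductible; €7446 goes to coinsurance; coinsurance €7446 × 30% = €2233.80. Cost to owner: €3824.80. OOP to date €3824.80. Insurer: €9037 − €3824.80 = €5212.20.
#2 (€3341): deductible already satisfied, so owner's share is 30% × €3341 = €1002.30. Owner pays €1002.30; OOP now €4827.10. Insurer: €3341 − €1002.30 = €2338.70.
#3 (€1846): deductible met; 30% of €1846 = €553.80. Owner pays €553.80; OOP now €5380.90. Insurer: €1846 − €553.80 = €1292.20.

€1292.20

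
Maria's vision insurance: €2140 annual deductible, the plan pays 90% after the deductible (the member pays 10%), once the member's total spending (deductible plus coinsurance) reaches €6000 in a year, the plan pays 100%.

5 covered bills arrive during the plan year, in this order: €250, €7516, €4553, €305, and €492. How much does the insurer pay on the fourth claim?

€274.50

Claim 1 (€250): entire amount goes to the deductible. Cost to member: €250. OOP to date €250. Plan pays €250 − €250 = €0.
Claim 2 (€7516): €1890 finishes the deductible; €5626 goes to coinsurance; member's 10% is €562.60. Cost to member: €2452.60. OOP to date €2702.60. Plan pays €7516 − €2452.60 = €5063.40.
Claim 3 (€4553): 10% coinsurance on €4553 = €455.30. Member owes €455.30 (running OOP €3157.90). Insurer: €4553 − €455.30 = €4097.70.
Claim 4 (€305): deductible met; 10% of €305 = €30.50. Member pays €30.50; OOP now €3188.40. Insurer: €305 − €30.50 = €274.50.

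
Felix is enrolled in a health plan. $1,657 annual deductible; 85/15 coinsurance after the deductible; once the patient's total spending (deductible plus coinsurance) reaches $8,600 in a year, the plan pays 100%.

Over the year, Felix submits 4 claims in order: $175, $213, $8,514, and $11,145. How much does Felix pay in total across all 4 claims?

Bill 1, $175: entire amount goes to the deductible. Patient owes $175 (running OOP $175).
Bill 2, $213: entire amount goes to the deductible. Cost to patient: $213. OOP to date $388.
Bill 3, $8,514: $1,269 finishes the deductible; $7,245 goes to coinsurance; coinsurance $7,245 × 15% = $1,086.75. Patient pays $2,355.75; OOP now $2,743.75.
Bill 4, $11,145: deductible met; 15% of $11,145 = $1,671.75. Patient owes $1,671.75 (running OOP $4,415.50).
Summing the patient's payments: $175 + $213 + $2,355.75 + $1,671.75 = $4,415.50.

$4,415.50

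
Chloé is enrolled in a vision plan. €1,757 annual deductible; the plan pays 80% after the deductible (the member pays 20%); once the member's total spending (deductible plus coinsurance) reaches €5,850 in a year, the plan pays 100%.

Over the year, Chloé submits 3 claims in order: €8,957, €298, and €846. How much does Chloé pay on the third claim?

Bill 1, €8,957: €1,757 finishes the deductible; €7,200 goes to coinsurance; 20% of €7,200 = €1,440. Member owes €3,197 (running OOP €3,197).
Bill 2, €298: deductible already satisfied, so member's share is 20% × €298 = €59.60. Cost to member: €59.60. OOP to date €3,256.60.
Bill 3, €846: 20% coinsurance on €846 = €169.20. Cost to member: €169.20. OOP to date €3,425.80.

€169.20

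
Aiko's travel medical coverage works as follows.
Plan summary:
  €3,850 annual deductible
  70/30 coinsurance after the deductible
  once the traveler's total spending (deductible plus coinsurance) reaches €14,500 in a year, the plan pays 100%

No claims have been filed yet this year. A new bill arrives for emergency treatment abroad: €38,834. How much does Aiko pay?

Nothing has been paid toward the €3,850 deductible, so the first €3,850 of this charge is applied there.
After the €3,850 deductible portion, €38,834 − €3,850 = €34,984 is subject to coinsurance.
30% of €34,984 = €10,495.20 falls to the traveler.
That puts the traveler's cost at €3,850 + €10,495.20 = €14,345.20 before any cap.
Cumulative spending €0 + €14,345.20 = €14,345.20 stays under the €14,500 maximum.

€14,345.20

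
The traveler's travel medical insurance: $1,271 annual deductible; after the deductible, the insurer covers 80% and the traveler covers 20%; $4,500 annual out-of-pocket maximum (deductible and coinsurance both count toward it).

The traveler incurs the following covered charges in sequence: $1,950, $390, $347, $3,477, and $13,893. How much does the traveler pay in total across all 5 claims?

$4,500

Claim 1 — $1,950: deductible takes $1,271, $679 remains; 20% of $679 = $135.80. Traveler pays $1,406.80; OOP now $1,406.80.
Claim 2 — $390: 20% coinsurance on $390 = $78. Traveler owes $78 (running OOP $1,484.80).
Claim 3 — $347: 20% coinsurance on $347 = $69.40. Cost to traveler: $69.40. OOP to date $1,554.20.
Claim 4 — $3,477: deductible met; 20% of $3,477 = $695.40. Cost to traveler: $695.40. OOP to date $2,249.60.
Claim 5 — $13,893: 20% coinsurance on $13,893 = $2,778.60. Adding that to $2,249.60 gives $5,028.20, past the $4,500 cap; traveler pays only $4,500 − $2,249.60 = $2,250.40.
Summing the traveler's payments: $1,406.80 + $78 + $69.40 + $695.40 + $2,250.40 = $4,500.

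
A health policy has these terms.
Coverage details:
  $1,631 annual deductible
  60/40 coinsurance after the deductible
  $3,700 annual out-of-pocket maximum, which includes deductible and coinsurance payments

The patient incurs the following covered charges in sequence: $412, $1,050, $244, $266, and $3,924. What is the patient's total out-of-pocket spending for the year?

$3,337

#1 ($412): entire amount goes to the deductible. Patient pays $412; OOP now $412.
#2 ($1,050): all of it applies to the deductible. Patient owes $1,050 (running OOP $1,462).
#3 ($244): deductible takes $169, $75 remains; 40% of $75 = $30. Patient owes $199 (running OOP $1,661).
#4 ($266): 40% coinsurance on $266 = $106.40. Patient pays $106.40; OOP now $1,767.40.
#5 ($3,924): 40% coinsurance on $3,924 = $1,569.60. Patient owes $1,569.60 (running OOP $3,337).
Summing the patient's payments: $412 + $1,050 + $199 + $106.40 + $1,569.60 = $3,337.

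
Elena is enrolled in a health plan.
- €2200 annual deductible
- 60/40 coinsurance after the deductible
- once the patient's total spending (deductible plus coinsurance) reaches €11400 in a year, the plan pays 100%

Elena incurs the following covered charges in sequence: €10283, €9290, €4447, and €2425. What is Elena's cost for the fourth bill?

€472

Claim 1 (€10283): deductible takes €2200, €8083 remains; coinsurance €8083 × 40% = €3233.20. Patient pays €5433.20; OOP now €5433.20.
Claim 2 (€9290): deductible met; 40% of €9290 = €3716. Cost to patient: €3716. OOP to date €9149.20.
Claim 3 (€4447): deductible met; 40% of €4447 = €1778.80. Patient owes €1778.80 (running OOP €10928).
Claim 4 (€2425): 40% coinsurance on €2425 = €970. Adding that to €10928 gives €11898, past the €11400 cap; patient pays only €11400 − €10928 = €472.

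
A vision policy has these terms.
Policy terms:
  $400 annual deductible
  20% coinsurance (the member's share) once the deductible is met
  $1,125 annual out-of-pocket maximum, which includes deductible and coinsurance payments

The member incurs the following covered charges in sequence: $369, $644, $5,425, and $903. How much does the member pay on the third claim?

Claim 1 — $369: all of it applies to the deductible. Member owes $369 (running OOP $369).
Claim 2 — $644: deductible takes $31, $613 remains; 20% of $613 = $122.60. Member owes $153.60 (running OOP $522.60).
Claim 3 — $5,425: 20% coinsurance on $5,425 = $1,085. OOP would hit $1,607.60 > $1,125, so the cap limits the member to $1,125 − $522.60 = $602.40.

$602.40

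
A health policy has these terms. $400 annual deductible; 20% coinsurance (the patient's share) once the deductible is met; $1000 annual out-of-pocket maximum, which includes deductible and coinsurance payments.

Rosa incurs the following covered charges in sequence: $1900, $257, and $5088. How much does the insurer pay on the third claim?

$4839.40

Bill 1, $1900: deductible takes $400, $1500 remains; 20% of $1500 = $300. Cost to patient: $700. OOP to date $700. Plan pays $1900 − $700 = $1200.
Bill 2, $257: 20% coinsurance on $257 = $51.40. Patient pays $51.40; OOP now $751.40. Insurer: $257 − $51.40 = $205.60.
Bill 3, $5088: deductible already satisfied, so patient's share is 20% × $5088 = $1017.60. That would push OOP to $1769, over the $1000 cap, so patient pays $1000 − $751.40 = $248.60. Insurer: $5088 − $248.60 = $4839.40.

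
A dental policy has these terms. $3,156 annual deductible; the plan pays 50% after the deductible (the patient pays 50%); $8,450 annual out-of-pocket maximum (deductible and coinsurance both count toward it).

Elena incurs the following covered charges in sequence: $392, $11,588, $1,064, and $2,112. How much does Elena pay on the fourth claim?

$350

Claim 1 — $392: all of it applies to the deductible. Cost to patient: $392. OOP to date $392.
Claim 2 — $11,588: $2,764 to deductible, leaving $8,824; 50% of $8,824 = $4,412. Patient owes $7,176 (running OOP $7,568).
Claim 3 — $1,064: 50% coinsurance on $1,064 = $532. Patient pays $532; OOP now $8,100.
Claim 4 — $2,112: deductible already satisfied, so patient's share is 50% × $2,112 = $1,056. OOP would hit $9,156 > $8,450, so the cap limits the patient to $8,450 − $8,100 = $350.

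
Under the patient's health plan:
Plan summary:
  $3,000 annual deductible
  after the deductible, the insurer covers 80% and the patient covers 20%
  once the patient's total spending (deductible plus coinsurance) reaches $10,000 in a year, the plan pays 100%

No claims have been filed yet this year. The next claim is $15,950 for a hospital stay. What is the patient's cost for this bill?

$5,590

Nothing has been paid toward the $3,000 deductible, so the first $3,000 of this charge is applied there.
The remaining $12,950 (= $15,950 − $3,000) moves to coinsurance.
Patient's 20% share of $12,950 is $2,590.
So the patient owes $3,000 + $2,590 = $5,590 before any cap.
Year-to-date out-of-pocket becomes $0 + $5,590 = $5,590, still under the $10,000 maximum, so no cap applies.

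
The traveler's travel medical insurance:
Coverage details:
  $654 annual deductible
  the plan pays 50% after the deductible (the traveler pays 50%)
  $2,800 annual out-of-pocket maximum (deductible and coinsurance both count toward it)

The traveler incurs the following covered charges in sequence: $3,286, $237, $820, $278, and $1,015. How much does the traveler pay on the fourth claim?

$139

Bill 1, $3,286: deductible takes $654, $2,632 remains; coinsurance $2,632 × 50% = $1,316. Cost to traveler: $1,970. OOP to date $1,970.
Bill 2, $237: deductible already satisfied, so traveler's share is 50% × $237 = $118.50. Traveler pays $118.50; OOP now $2,088.50.
Bill 3, $820: deductible already satisfied, so traveler's share is 50% × $820 = $410. Traveler pays $410; OOP now $2,498.50.
Bill 4, $278: deductible already satisfied, so traveler's share is 50% × $278 = $139. Traveler owes $139 (running OOP $2,637.50).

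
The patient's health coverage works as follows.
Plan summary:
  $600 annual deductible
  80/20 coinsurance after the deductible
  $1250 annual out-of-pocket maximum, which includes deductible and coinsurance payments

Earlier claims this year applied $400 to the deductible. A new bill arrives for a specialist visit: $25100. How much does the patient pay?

$850

$400 of the $600 deductible is already met, leaving $200.
After the $200 deductible portion, $25100 − $200 = $24900 is subject to coinsurance.
20% of $24900 = $4980 falls to the patient.
Patient responsibility before any cap: $200 + $4980 = $5180.
Year-to-date out-of-pocket would reach $400 + $5180 = $5580, above the $1250 maximum, so the patient pays only $1250 − $400 = $850.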